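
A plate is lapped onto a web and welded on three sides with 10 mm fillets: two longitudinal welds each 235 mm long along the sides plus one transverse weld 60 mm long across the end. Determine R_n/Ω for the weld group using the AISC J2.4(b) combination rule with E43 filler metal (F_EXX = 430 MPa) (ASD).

t_e = 0.707 × 10 = 7.07 mm.
R_nwl = 0.6 × 430 × 7.07 × 470 × 10⁻³ = 857.3 kN (longitudinal, 2 welds).
R_nwt = 0.6 × 430 × 7.07 × 60 × 10⁻³ = 109.4 kN (transverse, base value).
(i) R_nwl + R_nwt = 966.8 kN; (ii) 0.85 R_nwl + 1.5 R_nwt = 892.9 kN.
R_n = max = 966.8 kN [governs: (i)]; R_n/Ω = 483.4 kN.

R_n/Ω ≈ 483 kN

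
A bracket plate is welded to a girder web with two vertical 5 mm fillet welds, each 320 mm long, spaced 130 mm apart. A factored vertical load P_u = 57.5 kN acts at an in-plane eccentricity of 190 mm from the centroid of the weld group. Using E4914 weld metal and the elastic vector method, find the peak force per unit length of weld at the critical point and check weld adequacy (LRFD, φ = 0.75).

f_max ≈ 278 N/mm; adequate

E49XX → F_EXX = 490 MPa.
Total weld length L_w = 640 mm. Treat welds as unit-width lines.
Polar moment about centroid: J = 2[d³/12 + d(b/2)²] = 2[320³/12 + 320×65²] = 8165000 mm³.
Direct shear f_v = P/L_w = 57.5×10³ / 640 = 89.84 N/mm (vertical).
Torsion M = P·e = 57.5×10³ × 190 = 10925000 N·mm.
Critical point at (x, y) = (65, 160) from centroid. f_tx = M·y/J = 214.1 N/mm; f_ty = M·x/J = 86.97 N/mm.
Resultant f_max = √[f_tx² + (f_v + f_ty)²] = √[214.1² + (89.84 + 86.97)²] = 277.7 N/mm.
Capacity per unit length: φr_n = 0.75 × 0.6 × 490 × (0.707 × 5) = 779.5 N/mm.
277.7 ≤ 779.5 → adequate.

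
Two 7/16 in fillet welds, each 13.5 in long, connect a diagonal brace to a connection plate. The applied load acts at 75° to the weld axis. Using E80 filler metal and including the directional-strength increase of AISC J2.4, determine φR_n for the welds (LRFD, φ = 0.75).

E80XX → F_EXX = 80 ksi.
t_e = 0.707 × 0.4375 = 0.3093 in; A_we = 0.3093 × 27 = 8.351 in².
Directional factor: 1.0 + 0.5 sin^1.5(75°) = 1.475.
F_nw = 0.6 × 80 × 1.475 = 70.78 ksi.
φR_n = 0.75 × 70.78 × 8.351 = 443.4 kips.

φR_n ≈ 443 kips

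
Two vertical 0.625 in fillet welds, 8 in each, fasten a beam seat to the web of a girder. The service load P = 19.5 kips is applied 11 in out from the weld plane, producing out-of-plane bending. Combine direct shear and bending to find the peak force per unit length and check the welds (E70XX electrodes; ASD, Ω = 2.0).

f_max ≈ 10.1 kip/in; NOT adequate

E70XX → F_EXX = 70 ksi.
L_w = 2 × 8 = 16 in; section modulus (unit throat) S = 2 × L²/6 = 21.33 in².
Direct shear f_v = P/L_w = 19.5/16 = 1.219 kip/in.
Moment M = P × e = 19.5 × 11 = 214.5 kip·in; bending f_b = M/S = 10.05 kip/in.
f_max = √(f_v² + f_b²) = √(1.219² + 10.05²) = 10.13 kip/in.
r_n/Ω = (1/2.0) × 0.6 × 70 × (0.707 × 0.625) = 9.279 kip/in → NOT adequate.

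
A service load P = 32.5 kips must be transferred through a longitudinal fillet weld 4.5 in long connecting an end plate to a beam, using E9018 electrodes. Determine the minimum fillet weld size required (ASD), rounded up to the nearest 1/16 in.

w = 7/16 in

E90XX → F_EXX = 90 ksi.
Total weld length L = 4.5 in.
Required throat t_e = P × Ω / (0.6 F_EXX × L) = 32.5 × 2.0 / (0.6 × 90 × 4.5) = 0.2675 in.
Required leg w = t_e / 0.707 = 0.3783 in → use 7/16 in.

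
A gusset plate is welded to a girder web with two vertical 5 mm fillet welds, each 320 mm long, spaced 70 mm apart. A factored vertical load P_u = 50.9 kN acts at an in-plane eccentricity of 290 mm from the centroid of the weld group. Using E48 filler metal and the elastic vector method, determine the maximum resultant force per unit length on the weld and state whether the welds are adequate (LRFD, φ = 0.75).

E48XX → F_EXX = 480 MPa.
Total weld length L_w = 640 mm. Treat welds as unit-width lines.
Polar moment about centroid: J = 2[d³/12 + d(b/2)²] = 2[320³/12 + 320×35²] = 6245000 mm³.
Direct shear f_v = P/L_w = 50.9×10³ / 640 = 79.53 N/mm (vertical).
Torsion M = P·e = 50.9×10³ × 290 = 14761000 N·mm.
Critical point at (x, y) = (35, 160) from centroid. f_tx = M·y/J = 378.2 N/mm; f_ty = M·x/J = 82.72 N/mm.
Resultant f_max = √[f_tx² + (f_v + f_ty)²] = √[378.2² + (79.53 + 82.72)²] = 411.5 N/mm.
Capacity per unit length: φr_n = 0.75 × 0.6 × 480 × (0.707 × 5) = 763.6 N/mm.
411.5 ≤ 763.6 → adequate.

f_max ≈ 412 N/mm; adequate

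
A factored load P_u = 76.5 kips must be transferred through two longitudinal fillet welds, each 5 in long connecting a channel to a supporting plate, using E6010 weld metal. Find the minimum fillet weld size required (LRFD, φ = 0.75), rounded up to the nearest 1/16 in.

w = 7/16 in

E60XX → F_EXX = 60 ksi.
Total weld length L = 10 in.
Required throat t_e = P_u / (φ × 0.6 F_EXX × L) = 76.5 / (0.75 × 0.6 × 60 × 10) = 0.2833 in.
Required leg w = t_e / 0.707 = 0.4008 in → use 7/16 in.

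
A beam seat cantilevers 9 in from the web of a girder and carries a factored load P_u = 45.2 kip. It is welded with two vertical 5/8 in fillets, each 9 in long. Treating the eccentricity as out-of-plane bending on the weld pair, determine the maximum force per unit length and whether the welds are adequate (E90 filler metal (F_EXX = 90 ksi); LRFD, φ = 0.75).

L_w = 2 × 9 = 18 in; section modulus (unit throat) S = 2 × L²/6 = 27 in².
Direct shear f_v = P/L_w = 45.2/18 = 2.511 kip/in.
Moment M = P × e = 45.2 × 9 = 406.8 kip·in; bending f_b = M/S = 15.07 kip/in.
f_max = √(f_v² + f_b²) = √(2.511² + 15.07²) = 15.27 kip/in.
φr_n = 0.75 × 0.6 × 90 × (0.707 × 0.625) = 17.9 kip/in → adequate.

f_max ≈ 15.3 kip/in; adequate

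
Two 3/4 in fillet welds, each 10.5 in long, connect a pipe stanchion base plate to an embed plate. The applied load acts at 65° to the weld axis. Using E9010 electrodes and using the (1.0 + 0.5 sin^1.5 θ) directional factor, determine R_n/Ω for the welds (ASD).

E90XX → F_EXX = 90 ksi.
t_e = 0.707 × 0.75 = 0.5302 in; A_we = 0.5302 × 21 = 11.14 in².
Directional factor: 1.0 + 0.5 sin^1.5(65°) = 1.431.
F_nw = 0.6 × 90 × 1.431 = 77.3 ksi.
R_n/Ω = (77.3 × 11.14) / 2.0 = 430.4 kip.

R_n/Ω ≈ 430 kip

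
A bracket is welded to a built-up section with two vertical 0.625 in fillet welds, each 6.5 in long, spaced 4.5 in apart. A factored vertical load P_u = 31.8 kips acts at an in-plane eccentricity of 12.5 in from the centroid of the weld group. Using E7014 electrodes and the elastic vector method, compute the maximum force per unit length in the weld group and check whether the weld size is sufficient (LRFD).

E70XX → F_EXX = 70 ksi.
Total weld length L_w = 13 in. Treat welds as unit-width lines.
Polar moment about centroid: J = 2[d³/12 + d(b/2)²] = 2[6.5³/12 + 6.5×2.25²] = 111.6 in³.
Direct shear f_v = P/L_w = 31.8 / 13 = 2.446 kip/in (vertical).
Torsion M = P·e = 31.8 × 12.5 = 397.5 kip·in.
Critical point at (x, y) = (2.25, 3.25) from centroid. f_tx = M·y/J = 11.58 kip/in; f_ty = M·x/J = 8.015 kip/in.
Resultant f_max = √[f_tx² + (f_v + f_ty)²] = √[11.58² + (2.446 + 8.015)²] = 15.6 kip/in.
Capacity per unit length: φr_n = 0.75 × 0.6 × 70 × (0.707 × 0.625) = 13.92 kip/in.
15.6 > 13.92 → NOT adequate.

f_max ≈ 15.6 kip/in; NOT adequate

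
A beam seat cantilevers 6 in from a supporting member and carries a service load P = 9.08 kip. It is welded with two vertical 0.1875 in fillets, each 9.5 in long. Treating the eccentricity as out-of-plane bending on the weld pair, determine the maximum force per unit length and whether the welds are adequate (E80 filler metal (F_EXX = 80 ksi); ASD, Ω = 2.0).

L_w = 2 × 9.5 = 19 in; section modulus (unit throat) S = 2 × L²/6 = 30.08 in².
Direct shear f_v = P/L_w = 9.08/19 = 0.4779 kip/in.
Moment M = P × e = 9.08 × 6 = 54.48 kip·in; bending f_b = M/S = 1.811 kip/in.
f_max = √(f_v² + f_b²) = √(0.4779² + 1.811²) = 1.873 kip/in.
r_n/Ω = (1/2.0) × 0.6 × 80 × (0.707 × 0.1875) = 3.181 kip/in → adequate.

f_max ≈ 1.87 kip/in; adequate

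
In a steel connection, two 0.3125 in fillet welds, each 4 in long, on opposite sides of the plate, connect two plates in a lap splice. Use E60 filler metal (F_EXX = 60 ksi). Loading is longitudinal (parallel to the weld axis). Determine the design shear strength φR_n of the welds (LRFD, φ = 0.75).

φR_n ≈ 47.7 kips

Effective throat t_e = 0.707 × 0.3125 = 0.2209 in.
Total length L = 8 in; A_we = 0.2209 × 8 = 1.767 in².
F_nw = 0.6 F_EXX = 0.6 × 60 = 36 ksi.
φR_n = 0.75 × 36 × 1.767 = 47.72 kips.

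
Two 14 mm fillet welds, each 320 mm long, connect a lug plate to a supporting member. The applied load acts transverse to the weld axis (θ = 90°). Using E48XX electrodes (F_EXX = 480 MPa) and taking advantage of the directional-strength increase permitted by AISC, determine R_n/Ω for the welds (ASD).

R_n/Ω ≈ 1370 kN

t_e = 0.707 × 14 = 9.898 mm; A_we = 9.898 × 640 = 6335 mm².
Directional factor: 1.0 + 0.5 sin^1.5(90°) = 1.5.
F_nw = 0.6 × 480 × 1.5 = 432 MPa.
R_n/Ω = (432 × 6335) / 2.0 × 10⁻³ = 1368 kN.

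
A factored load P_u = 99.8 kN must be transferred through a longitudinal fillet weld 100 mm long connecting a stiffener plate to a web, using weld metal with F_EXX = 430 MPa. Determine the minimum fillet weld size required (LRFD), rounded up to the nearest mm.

Total weld length L = 100 mm.
Required throat t_e = P_u / (φ × 0.6 F_EXX × L) = 99.8 / (0.75 × 0.6 × 430 × 100 × 10⁻³) = 5.158 mm.
Required leg w = t_e / 0.707 = 7.295 mm → use 8 mm.

w = 8 mm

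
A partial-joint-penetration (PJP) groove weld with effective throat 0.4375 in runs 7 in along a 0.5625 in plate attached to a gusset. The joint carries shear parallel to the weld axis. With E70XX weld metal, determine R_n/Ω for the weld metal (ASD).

R_n/Ω ≈ 64.3 kip

E70XX → F_EXX = 70 ksi.
Effective throat (given) t_e = 0.4375 in.
A_we = 0.4375 × 7 = 3.062 in².
F_nw = 0.6 F_EXX = 42 ksi.
R_n/Ω = (42 × 3.062) / 2.0 = 64.31 kip.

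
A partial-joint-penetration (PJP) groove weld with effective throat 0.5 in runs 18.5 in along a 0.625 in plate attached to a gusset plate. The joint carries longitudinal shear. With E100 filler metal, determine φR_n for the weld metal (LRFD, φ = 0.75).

E100XX → F_EXX = 100 ksi.
Effective throat (given) t_e = 0.5 in.
A_we = 0.5 × 18.5 = 9.25 in².
F_nw = 0.6 F_EXX = 60 ksi.
φR_n = 0.75 × 60 × 9.25 = 416.2 kips.

φR_n ≈ 416 kips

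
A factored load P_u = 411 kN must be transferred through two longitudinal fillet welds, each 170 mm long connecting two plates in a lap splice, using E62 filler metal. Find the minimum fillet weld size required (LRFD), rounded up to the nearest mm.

E62XX → F_EXX = 620 MPa.
Total weld length L = 340 mm.
Required throat t_e = P_u / (φ × 0.6 F_EXX × L) = 411 / (0.75 × 0.6 × 620 × 340 × 10⁻³) = 4.333 mm.
Required leg w = t_e / 0.707 = 6.128 mm → use 7 mm.

w = 7 mm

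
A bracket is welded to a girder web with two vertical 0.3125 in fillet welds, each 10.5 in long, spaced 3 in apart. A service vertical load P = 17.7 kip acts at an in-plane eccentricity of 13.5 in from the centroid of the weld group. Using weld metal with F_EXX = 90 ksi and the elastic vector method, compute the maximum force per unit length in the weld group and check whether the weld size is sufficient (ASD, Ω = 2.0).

f_max ≈ 5.72 kip/in; adequate

Total weld length L_w = 21 in. Treat welds as unit-width lines.
Polar moment about centroid: J = 2[d³/12 + d(b/2)²] = 2[10.5³/12 + 10.5×1.5²] = 240.2 in³.
Direct shear f_v = P/L_w = 17.7 / 21 = 0.8429 kip/in (vertical).
Torsion M = P·e = 17.7 × 13.5 = 238.95 kip·in.
Critical point at (x, y) = (1.5, 5.25) from centroid. f_tx = M·y/J = 5.223 kip/in; f_ty = M·x/J = 1.492 kip/in.
Resultant f_max = √[f_tx² + (f_v + f_ty)²] = √[5.223² + (0.8429 + 1.492)²] = 5.721 kip/in.
Capacity per unit length: r_n/Ω = (1/2.0) × 0.6 × 90 × (0.707 × 0.3125) = 5.965 kip/in.
5.721 ≤ 5.965 → adequate.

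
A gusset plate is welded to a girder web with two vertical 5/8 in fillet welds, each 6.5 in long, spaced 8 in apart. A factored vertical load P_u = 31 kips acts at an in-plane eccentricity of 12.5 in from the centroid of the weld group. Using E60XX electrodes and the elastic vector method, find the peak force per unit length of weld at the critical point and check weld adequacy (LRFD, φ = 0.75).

E60XX → F_EXX = 60 ksi.
Total weld length L_w = 13 in. Treat welds as unit-width lines.
Polar moment about centroid: J = 2[d³/12 + d(b/2)²] = 2[6.5³/12 + 6.5×4²] = 253.8 in³.
Direct shear f_v = P/L_w = 31 / 13 = 2.385 kip/in (vertical).
Torsion M = P·e = 31 × 12.5 = 387.5 kip·in.
Critical point at (x, y) = (4, 3.25) from centroid. f_tx = M·y/J = 4.963 kip/in; f_ty = M·x/J = 6.108 kip/in.
Resultant f_max = √[f_tx² + (f_v + f_ty)²] = √[4.963² + (2.385 + 6.108)²] = 9.836 kip/in.
Capacity per unit length: φr_n = 0.75 × 0.6 × 60 × (0.707 × 0.625) = 11.93 kip/in.
9.836 ≤ 11.93 → adequate.

f_max ≈ 9.84 kip/in; adequate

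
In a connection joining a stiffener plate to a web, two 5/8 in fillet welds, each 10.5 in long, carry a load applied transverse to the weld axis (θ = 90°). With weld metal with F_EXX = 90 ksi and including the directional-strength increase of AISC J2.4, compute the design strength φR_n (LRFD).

t_e = 0.707 × 0.625 = 0.4419 in; A_we = 0.4419 × 21 = 9.279 in².
Directional factor: 1.0 + 0.5 sin^1.5(90°) = 1.5.
F_nw = 0.6 × 90 × 1.5 = 81 ksi.
φR_n = 0.75 × 81 × 9.279 = 563.7 kips.

φR_n ≈ 564 kips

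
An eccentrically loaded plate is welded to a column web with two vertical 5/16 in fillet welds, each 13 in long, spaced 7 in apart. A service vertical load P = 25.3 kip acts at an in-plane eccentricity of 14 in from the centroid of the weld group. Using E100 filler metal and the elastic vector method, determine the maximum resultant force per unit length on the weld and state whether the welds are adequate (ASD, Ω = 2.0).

E100XX → F_EXX = 100 ksi.
Total weld length L_w = 26 in. Treat welds as unit-width lines.
Polar moment about centroid: J = 2[d³/12 + d(b/2)²] = 2[13³/12 + 13×3.5²] = 684.7 in³.
Direct shear f_v = P/L_w = 25.3 / 26 = 0.9731 kip/in (vertical).
Torsion M = P·e = 25.3 × 14 = 354.2 kip·in.
Critical point at (x, y) = (3.5, 6.5) from centroid. f_tx = M·y/J = 3.363 kip/in; f_ty = M·x/J = 1.811 kip/in.
Resultant f_max = √[f_tx² + (f_v + f_ty)²] = √[3.363² + (0.9731 + 1.811)²] = 4.365 kip/in.
Capacity per unit length: r_n/Ω = (1/2.0) × 0.6 × 100 × (0.707 × 0.3125) = 6.628 kip/in.
4.365 ≤ 6.628 → adequate.

f_max ≈ 4.37 kip/in; adequate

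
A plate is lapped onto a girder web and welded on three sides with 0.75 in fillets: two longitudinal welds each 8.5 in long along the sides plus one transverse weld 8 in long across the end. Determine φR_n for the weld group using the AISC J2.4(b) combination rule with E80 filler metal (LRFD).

φR_n ≈ 505 kip

E80XX → F_EXX = 80 ksi.
t_e = 0.707 × 0.75 = 0.5302 in.
R_nwl = 0.6 × 80 × 0.5302 × 17 = 432.7 kip (longitudinal, 2 welds).
R_nwt = 0.6 × 80 × 0.5302 × 8 = 203.6 kip (transverse, base value).
(i) R_nwl + R_nwt = 636.3 kip; (ii) 0.85 R_nwl + 1.5 R_nwt = 673.2 kip.
R_n = max = 673.2 kip [governs: (ii)]; φR_n = 504.9 kip.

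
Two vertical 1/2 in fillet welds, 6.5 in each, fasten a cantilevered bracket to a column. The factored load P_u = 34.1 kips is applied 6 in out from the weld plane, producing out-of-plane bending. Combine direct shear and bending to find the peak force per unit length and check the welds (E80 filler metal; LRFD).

E80XX → F_EXX = 80 ksi.
L_w = 2 × 6.5 = 13 in; section modulus (unit throat) S = 2 × L²/6 = 14.08 in².
Direct shear f_v = P/L_w = 34.1/13 = 2.623 kip/in.
Moment M = P × e = 34.1 × 6 = 204.6 kip·in; bending f_b = M/S = 14.53 kip/in.
f_max = √(f_v² + f_b²) = √(2.623² + 14.53²) = 14.76 kip/in.
φr_n = 0.75 × 0.6 × 80 × (0.707 × 0.5) = 12.73 kip/in → NOT adequate.

f_max ≈ 14.8 kip/in; NOT adequate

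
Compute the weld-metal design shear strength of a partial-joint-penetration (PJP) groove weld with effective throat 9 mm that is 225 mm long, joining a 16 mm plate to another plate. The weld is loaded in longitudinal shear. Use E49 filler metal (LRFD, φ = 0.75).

E49XX → F_EXX = 490 MPa.
Effective throat (given) t_e = 9 mm.
A_we = 9 × 225 = 2025 mm².
F_nw = 0.6 F_EXX = 294 MPa.
φR_n = 0.75 × 294 × 2025 × 10⁻³ = 446.5 kN.

φR_n ≈ 447 kN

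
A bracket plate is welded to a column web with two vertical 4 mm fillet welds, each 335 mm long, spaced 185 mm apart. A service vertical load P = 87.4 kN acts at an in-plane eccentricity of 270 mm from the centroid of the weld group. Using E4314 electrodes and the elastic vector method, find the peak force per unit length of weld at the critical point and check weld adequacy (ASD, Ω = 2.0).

E43XX → F_EXX = 430 MPa.
Total weld length L_w = 670 mm. Treat welds as unit-width lines.
Polar moment about centroid: J = 2[d³/12 + d(b/2)²] = 2[335³/12 + 335×92.5²] = 12000000 mm³.
Direct shear f_v = P/L_w = 87.4×10³ / 670 = 130.4 N/mm (vertical).
Torsion M = P·e = 87.4×10³ × 270 = 23598000 N·mm.
Critical point at (x, y) = (92.5, 167.5) from centroid. f_tx = M·y/J = 329.4 N/mm; f_ty = M·x/J = 181.9 N/mm.
Resultant f_max = √[f_tx² + (f_v + f_ty)²] = √[329.4² + (130.4 + 181.9)²] = 454 N/mm.
Capacity per unit length: r_n/Ω = (1/2.0) × 0.6 × 430 × (0.707 × 4) = 364.8 N/mm.
454 > 364.8 → NOT adequate.

f_max ≈ 454 N/mm; NOT adequate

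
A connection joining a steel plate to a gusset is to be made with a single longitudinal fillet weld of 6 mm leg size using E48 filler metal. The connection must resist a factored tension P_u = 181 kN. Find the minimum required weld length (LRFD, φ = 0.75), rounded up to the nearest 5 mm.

E48XX → F_EXX = 480 MPa.
Throat t_e = 0.707 × 6 = 4.242 mm.
φr_n = 0.75 × 0.6 × 480 × 4.242 × 10⁻³ = 0.9163 kN/mm.
L_req = P_u / φr_n = 181 / 0.9163 = 197.5 mm total.
Round up → use L = 200 mm.

L = 200 mm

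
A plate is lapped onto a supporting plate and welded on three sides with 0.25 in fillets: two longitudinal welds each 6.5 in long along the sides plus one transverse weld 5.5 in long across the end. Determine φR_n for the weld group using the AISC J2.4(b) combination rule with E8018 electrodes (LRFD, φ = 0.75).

E80XX → F_EXX = 80 ksi.
t_e = 0.707 × 0.25 = 0.1767 in.
R_nwl = 0.6 × 80 × 0.1767 × 13 = 110.3 kips (longitudinal, 2 welds).
R_nwt = 0.6 × 80 × 0.1767 × 5.5 = 46.66 kips (transverse, base value).
(i) R_nwl + R_nwt = 157 kips; (ii) 0.85 R_nwl + 1.5 R_nwt = 163.7 kips.
R_n = max = 163.7 kips [governs: (ii)]; φR_n = 122.8 kips.

φR_n ≈ 123 kips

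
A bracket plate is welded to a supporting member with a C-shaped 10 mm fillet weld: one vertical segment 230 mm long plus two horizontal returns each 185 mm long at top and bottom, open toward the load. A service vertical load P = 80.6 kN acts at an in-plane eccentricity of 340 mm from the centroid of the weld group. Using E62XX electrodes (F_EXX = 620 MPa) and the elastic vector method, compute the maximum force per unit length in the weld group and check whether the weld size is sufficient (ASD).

Total weld length L_w = 600 mm. Treat welds as unit-width lines.
Centroid: x̄ = 2×185×92.5 / 600 = 57.04 mm from the vertical weld.
Polar moment about centroid: J = I_x + I_y = [230³/12 + 2×185×115²] + [230×57.04² + 2(185³/12 + 185×35.46²)] = 8176000 mm³.
Direct shear f_v = P/L_w = 80.6×10³ / 600 = 134.3 N/mm (vertical).
Torsion M = P·e = 80.6×10³ × 340 = 27404000 N·mm.
Critical point at (x, y) = (128, 115) from centroid. f_tx = M·y/J = 385.5 N/mm; f_ty = M·x/J = 428.9 N/mm.
Resultant f_max = √[f_tx² + (f_v + f_ty)²] = √[385.5² + (134.3 + 428.9)²] = 682.5 N/mm.
Capacity per unit length: r_n/Ω = (1/2.0) × 0.6 × 620 × (0.707 × 10) = 1315 N/mm.
682.5 ≤ 1315 → adequate.

f_max ≈ 682 N/mm; adequate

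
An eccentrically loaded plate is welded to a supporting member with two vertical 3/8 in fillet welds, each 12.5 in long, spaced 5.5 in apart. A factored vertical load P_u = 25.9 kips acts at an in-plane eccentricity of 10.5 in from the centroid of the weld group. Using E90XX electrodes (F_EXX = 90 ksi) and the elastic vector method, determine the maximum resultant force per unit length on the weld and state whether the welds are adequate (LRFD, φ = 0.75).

f_max ≈ 4.14 kip/in; adequate

Total weld length L_w = 25 in. Treat welds as unit-width lines.
Polar moment about centroid: J = 2[d³/12 + d(b/2)²] = 2[12.5³/12 + 12.5×2.75²] = 514.6 in³.
Direct shear f_v = P/L_w = 25.9 / 25 = 1.036 kip/in (vertical).
Torsion M = P·e = 25.9 × 10.5 = 271.95 kip·in.
Critical point at (x, y) = (2.75, 6.25) from centroid. f_tx = M·y/J = 3.303 kip/in; f_ty = M·x/J = 1.453 kip/in.
Resultant f_max = √[f_tx² + (f_v + f_ty)²] = √[3.303² + (1.036 + 1.453)²] = 4.136 kip/in.
Capacity per unit length: φr_n = 0.75 × 0.6 × 90 × (0.707 × 0.375) = 10.74 kip/in.
4.136 ≤ 10.74 → adequate.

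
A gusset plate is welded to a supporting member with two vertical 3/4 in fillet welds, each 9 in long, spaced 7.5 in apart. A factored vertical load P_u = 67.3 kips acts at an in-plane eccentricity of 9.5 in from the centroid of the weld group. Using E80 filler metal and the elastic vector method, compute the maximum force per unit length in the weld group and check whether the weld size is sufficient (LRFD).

E80XX → F_EXX = 80 ksi.
Total weld length L_w = 18 in. Treat welds as unit-width lines.
Polar moment about centroid: J = 2[d³/12 + d(b/2)²] = 2[9³/12 + 9×3.75²] = 374.6 in³.
Direct shear f_v = P/L_w = 67.3 / 18 = 3.739 kip/in (vertical).
Torsion M = P·e = 67.3 × 9.5 = 639.35 kip·in.
Critical point at (x, y) = (3.75, 4.5) from centroid. f_tx = M·y/J = 7.68 kip/in; f_ty = M·x/J = 6.4 kip/in.
Resultant f_max = √[f_tx² + (f_v + f_ty)²] = √[7.68² + (3.739 + 6.4)²] = 12.72 kip/in.
Capacity per unit length: φr_n = 0.75 × 0.6 × 80 × (0.707 × 0.75) = 19.09 kip/in.
12.72 ≤ 19.09 → adequate.

f_max ≈ 12.7 kip/in; adequate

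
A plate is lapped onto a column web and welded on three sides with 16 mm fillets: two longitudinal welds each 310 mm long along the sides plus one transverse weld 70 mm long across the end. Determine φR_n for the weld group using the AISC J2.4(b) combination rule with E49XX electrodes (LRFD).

φR_n ≈ 1720 kN

E49XX → F_EXX = 490 MPa.
t_e = 0.707 × 16 = 11.31 mm.
R_nwl = 0.6 × 490 × 11.31 × 620 × 10⁻³ = 2062 kN (longitudinal, 2 welds).
R_nwt = 0.6 × 490 × 11.31 × 70 × 10⁻³ = 232.8 kN (transverse, base value).
(i) R_nwl + R_nwt = 2295 kN; (ii) 0.85 R_nwl + 1.5 R_nwt = 2102 kN.
R_n = max = 2295 kN [governs: (i)]; φR_n = 1721 kN.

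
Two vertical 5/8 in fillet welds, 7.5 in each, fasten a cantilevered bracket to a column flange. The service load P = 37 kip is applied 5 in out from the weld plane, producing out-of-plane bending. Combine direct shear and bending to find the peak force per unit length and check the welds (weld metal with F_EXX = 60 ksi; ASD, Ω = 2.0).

L_w = 2 × 7.5 = 15 in; section modulus (unit throat) S = 2 × L²/6 = 18.75 in².
Direct shear f_v = P/L_w = 37/15 = 2.467 kip/in.
Moment M = P × e = 37 × 5 = 185 kip·in; bending f_b = M/S = 9.867 kip/in.
f_max = √(f_v² + f_b²) = √(2.467² + 9.867²) = 10.17 kip/in.
r_n/Ω = (1/2.0) × 0.6 × 60 × (0.707 × 0.625) = 7.954 kip/in → NOT adequate.

f_max ≈ 10.2 kip/in; NOT adequate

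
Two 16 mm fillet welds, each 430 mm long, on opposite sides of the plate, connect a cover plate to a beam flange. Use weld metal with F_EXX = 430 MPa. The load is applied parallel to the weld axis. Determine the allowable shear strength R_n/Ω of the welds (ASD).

Effective throat t_e = 0.707 × 16 = 11.31 mm.
Total length L = 860 mm; A_we = 11.31 × 860 = 9728 mm².
F_nw = 0.6 F_EXX = 0.6 × 430 = 258 MPa.
R_n = 258 × 9728 × 10⁻³ = 2510 kN; R_n/Ω = 2510/2.0 = 1255 kN.

R_n/Ω ≈ 1250 kN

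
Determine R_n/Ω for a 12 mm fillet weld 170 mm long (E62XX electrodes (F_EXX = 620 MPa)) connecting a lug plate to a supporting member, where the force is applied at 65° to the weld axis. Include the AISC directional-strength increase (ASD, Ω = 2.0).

t_e = 0.707 × 12 = 8.484 mm; A_we = 8.484 × 170 = 1442 mm².
Directional factor: 1.0 + 0.5 sin^1.5(65°) = 1.431.
F_nw = 0.6 × 620 × 1.431 = 532.5 MPa.
R_n/Ω = (532.5 × 1442) / 2.0 × 10⁻³ = 384 kN.

R_n/Ω ≈ 384 kN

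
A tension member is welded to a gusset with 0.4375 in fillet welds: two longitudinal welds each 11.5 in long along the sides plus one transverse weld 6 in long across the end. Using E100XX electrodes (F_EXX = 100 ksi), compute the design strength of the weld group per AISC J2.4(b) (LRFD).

φR_n ≈ 404 kip

t_e = 0.707 × 0.4375 = 0.3093 in.
R_nwl = 0.6 × 100 × 0.3093 × 23 = 426.9 kip (longitudinal, 2 welds).
R_nwt = 0.6 × 100 × 0.3093 × 6 = 111.4 kip (transverse, base value).
(i) R_nwl + R_nwt = 538.2 kip; (ii) 0.85 R_nwl + 1.5 R_nwt = 529.9 kip.
R_n = max = 538.2 kip [governs: (i)]; φR_n = 403.7 kip.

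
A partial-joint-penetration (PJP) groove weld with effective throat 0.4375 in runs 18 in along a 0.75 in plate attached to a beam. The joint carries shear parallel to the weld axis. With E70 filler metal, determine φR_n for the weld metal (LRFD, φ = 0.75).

φR_n ≈ 248 kip

E70XX → F_EXX = 70 ksi.
Effective throat (given) t_e = 0.4375 in.
A_we = 0.4375 × 18 = 7.875 in².
F_nw = 0.6 F_EXX = 42 ksi.
φR_n = 0.75 × 42 × 7.875 = 248.1 kip.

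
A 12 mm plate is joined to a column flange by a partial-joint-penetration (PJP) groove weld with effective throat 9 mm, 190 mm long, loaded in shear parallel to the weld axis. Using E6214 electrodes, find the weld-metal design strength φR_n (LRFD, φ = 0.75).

φR_n ≈ 477 kN

E62XX → F_EXX = 620 MPa.
Effective throat (given) t_e = 9 mm.
A_we = 9 × 190 = 1710 mm².
F_nw = 0.6 F_EXX = 372 MPa.
φR_n = 0.75 × 372 × 1710 × 10⁻³ = 477.1 kN.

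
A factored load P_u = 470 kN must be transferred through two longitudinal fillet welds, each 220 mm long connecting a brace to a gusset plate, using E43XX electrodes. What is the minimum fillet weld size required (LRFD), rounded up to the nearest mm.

w = 8 mm

E43XX → F_EXX = 430 MPa.
Total weld length L = 440 mm.
Required throat t_e = P_u / (φ × 0.6 F_EXX × L) = 470 / (0.75 × 0.6 × 430 × 440 × 10⁻³) = 5.52 mm.
Required leg w = t_e / 0.707 = 7.808 mm → use 8 mm.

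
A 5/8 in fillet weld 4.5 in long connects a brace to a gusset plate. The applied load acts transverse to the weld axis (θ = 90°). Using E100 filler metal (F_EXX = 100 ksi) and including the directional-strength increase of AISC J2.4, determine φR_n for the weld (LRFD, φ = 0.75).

φR_n ≈ 134 kips

t_e = 0.707 × 0.625 = 0.4419 in; A_we = 0.4419 × 4.5 = 1.988 in².
Directional factor: 1.0 + 0.5 sin^1.5(90°) = 1.5.
F_nw = 0.6 × 100 × 1.5 = 90 ksi.
φR_n = 0.75 × 90 × 1.988 = 134.2 kips.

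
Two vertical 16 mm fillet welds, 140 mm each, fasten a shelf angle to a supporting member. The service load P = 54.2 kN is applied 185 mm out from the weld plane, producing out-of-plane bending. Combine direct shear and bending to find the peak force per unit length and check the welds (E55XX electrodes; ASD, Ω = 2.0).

f_max ≈ 1550 N/mm; adequate

E55XX → F_EXX = 550 MPa.
L_w = 2 × 140 = 280 mm; section modulus (unit throat) S = 2 × L²/6 = 6533 mm².
Direct shear f_v = P/L_w = 54.2×10³/280 = 193.6 N/mm.
Moment M = P × e = 54.2×10³ × 185 = 10027000 N·mm; bending f_b = M/S = 1535 N/mm.
f_max = √(f_v² + f_b²) = √(193.6² + 1535²) = 1547 N/mm.
r_n/Ω = (1/2.0) × 0.6 × 550 × (0.707 × 16) = 1866 N/mm → adequate.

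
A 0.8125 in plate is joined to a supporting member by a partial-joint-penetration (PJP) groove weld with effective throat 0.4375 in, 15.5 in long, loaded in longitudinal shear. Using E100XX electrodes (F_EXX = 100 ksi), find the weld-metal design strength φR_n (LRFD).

Effective throat (given) t_e = 0.4375 in.
A_we = 0.4375 × 15.5 = 6.781 in².
F_nw = 0.6 F_EXX = 60 ksi.
φR_n = 0.75 × 60 × 6.781 = 305.2 kip.

φR_n ≈ 305 kip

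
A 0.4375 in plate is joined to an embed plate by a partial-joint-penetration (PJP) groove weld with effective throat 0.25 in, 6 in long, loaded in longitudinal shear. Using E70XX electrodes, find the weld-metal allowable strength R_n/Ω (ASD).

R_n/Ω ≈ 31.5 kips

E70XX → F_EXX = 70 ksi.
Effective throat (given) t_e = 0.25 in.
A_we = 0.25 × 6 = 1.5 in².
F_nw = 0.6 F_EXX = 42 ksi.
R_n/Ω = (42 × 1.5) / 2.0 = 31.5 kips.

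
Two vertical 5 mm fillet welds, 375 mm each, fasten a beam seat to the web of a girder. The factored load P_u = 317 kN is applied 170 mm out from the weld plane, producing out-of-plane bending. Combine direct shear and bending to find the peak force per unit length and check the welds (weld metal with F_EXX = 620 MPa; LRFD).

L_w = 2 × 375 = 750 mm; section modulus (unit throat) S = 2 × L²/6 = 46880 mm².
Direct shear f_v = P/L_w = 317×10³/750 = 422.7 N/mm.
Moment M = P × e = 317×10³ × 170 = 53890000 N·mm; bending f_b = M/S = 1150 N/mm.
f_max = √(f_v² + f_b²) = √(422.7² + 1150²) = 1225 N/mm.
φr_n = 0.75 × 0.6 × 620 × (0.707 × 5) = 986.3 N/mm → NOT adequate.

f_max ≈ 1220 N/mm; NOT adequate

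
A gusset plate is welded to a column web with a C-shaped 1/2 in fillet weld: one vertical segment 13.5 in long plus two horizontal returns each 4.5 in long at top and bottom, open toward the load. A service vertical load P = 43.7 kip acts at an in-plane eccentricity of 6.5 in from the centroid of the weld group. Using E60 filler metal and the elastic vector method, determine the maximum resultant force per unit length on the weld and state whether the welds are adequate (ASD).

f_max ≈ 4.55 kip/in; adequate

E60XX → F_EXX = 60 ksi.
Total weld length L_w = 22.5 in. Treat welds as unit-width lines.
Centroid: x̄ = 2×4.5×2.25 / 22.5 = 0.9 in from the vertical weld.
Polar moment about centroid: J = I_x + I_y = [13.5³/12 + 2×4.5×6.75²] + [13.5×0.9² + 2(4.5³/12 + 4.5×1.35²)] = 657.6 in³.
Direct shear f_v = P/L_w = 43.7 / 22.5 = 1.942 kip/in (vertical).
Torsion M = P·e = 43.7 × 6.5 = 284.05 kip·in.
Critical point at (x, y) = (3.6, 6.75) from centroid. f_tx = M·y/J = 2.916 kip/in; f_ty = M·x/J = 1.555 kip/in.
Resultant f_max = √[f_tx² + (f_v + f_ty)²] = √[2.916² + (1.942 + 1.555)²] = 4.553 kip/in.
Capacity per unit length: r_n/Ω = (1/2.0) × 0.6 × 60 × (0.707 × 0.5) = 6.363 kip/in.
4.553 ≤ 6.363 → adequate.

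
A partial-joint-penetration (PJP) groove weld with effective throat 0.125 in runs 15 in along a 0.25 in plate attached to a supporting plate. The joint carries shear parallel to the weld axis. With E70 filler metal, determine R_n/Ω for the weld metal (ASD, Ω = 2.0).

R_n/Ω ≈ 39.4 kip

E70XX → F_EXX = 70 ksi.
Effective throat (given) t_e = 0.125 in.
A_we = 0.125 × 15 = 1.875 in².
F_nw = 0.6 F_EXX = 42 ksi.
R_n/Ω = (42 × 1.875) / 2.0 = 39.38 kip.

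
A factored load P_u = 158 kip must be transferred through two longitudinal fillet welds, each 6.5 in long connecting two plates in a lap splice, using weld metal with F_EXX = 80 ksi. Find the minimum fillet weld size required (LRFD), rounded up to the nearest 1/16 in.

w = 1/2 in

Total weld length L = 13 in.
Required throat t_e = P_u / (φ × 0.6 F_EXX × L) = 158 / (0.75 × 0.6 × 80 × 13) = 0.3376 in.
Required leg w = t_e / 0.707 = 0.4775 in → use 1/2 in.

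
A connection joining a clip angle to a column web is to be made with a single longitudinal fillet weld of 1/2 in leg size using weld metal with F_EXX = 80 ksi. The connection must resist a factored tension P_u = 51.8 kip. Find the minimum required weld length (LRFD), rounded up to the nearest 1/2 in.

L = 4.5 in

Throat t_e = 0.707 × 0.5 = 0.3535 in.
φr_n = 0.75 × 0.6 × 80 × 0.3535 = 12.73 kip/in.
L_req = P_u / φr_n = 51.8 / 12.73 = 4.07 in total.
Round up → use L = 4.5 in.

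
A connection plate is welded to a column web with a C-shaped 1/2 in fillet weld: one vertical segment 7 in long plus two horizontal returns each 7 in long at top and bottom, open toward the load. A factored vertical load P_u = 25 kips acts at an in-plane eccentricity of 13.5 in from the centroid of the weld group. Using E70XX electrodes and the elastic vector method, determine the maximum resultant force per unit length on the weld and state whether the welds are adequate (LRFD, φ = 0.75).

f_max ≈ 7.25 kip/in; adequate

E70XX → F_EXX = 70 ksi.
Total weld length L_w = 21 in. Treat welds as unit-width lines.
Centroid: x̄ = 2×7×3.5 / 21 = 2.333 in from the vertical weld.
Polar moment about centroid: J = I_x + I_y = [7³/12 + 2×7×3.5²] + [7×2.333² + 2(7³/12 + 7×1.167²)] = 314.4 in³.
Direct shear f_v = P/L_w = 25 / 21 = 1.19 kip/in (vertical).
Torsion M = P·e = 25 × 13.5 = 337.5 kip·in.
Critical point at (x, y) = (4.667, 3.5) from centroid. f_tx = M·y/J = 3.757 kip/in; f_ty = M·x/J = 5.009 kip/in.
Resultant f_max = √[f_tx² + (f_v + f_ty)²] = √[3.757² + (1.19 + 5.009)²] = 7.249 kip/in.
Capacity per unit length: φr_n = 0.75 × 0.6 × 70 × (0.707 × 0.5) = 11.14 kip/in.
7.249 ≤ 11.14 → adequate.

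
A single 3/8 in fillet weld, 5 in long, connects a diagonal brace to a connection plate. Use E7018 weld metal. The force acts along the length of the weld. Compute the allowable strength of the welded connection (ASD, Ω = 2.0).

R_n/Ω ≈ 27.8 kip

E70XX → F_EXX = 70 ksi.
Effective throat t_e = 0.707 × 0.375 = 0.2651 in.
Total length L = 5 in; A_we = 0.2651 × 5 = 1.326 in².
F_nw = 0.6 F_EXX = 0.6 × 70 = 42 ksi.
R_n = 42 × 1.326 = 55.68 kip; R_n/Ω = 55.68/2.0 = 27.84 kip.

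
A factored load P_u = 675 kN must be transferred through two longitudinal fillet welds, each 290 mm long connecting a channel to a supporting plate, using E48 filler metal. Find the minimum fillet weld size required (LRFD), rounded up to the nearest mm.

w = 8 mm

E48XX → F_EXX = 480 MPa.
Total weld length L = 580 mm.
Required throat t_e = P_u / (φ × 0.6 F_EXX × L) = 675 / (0.75 × 0.6 × 480 × 580 × 10⁻³) = 5.388 mm.
Required leg w = t_e / 0.707 = 7.621 mm → use 8 mm.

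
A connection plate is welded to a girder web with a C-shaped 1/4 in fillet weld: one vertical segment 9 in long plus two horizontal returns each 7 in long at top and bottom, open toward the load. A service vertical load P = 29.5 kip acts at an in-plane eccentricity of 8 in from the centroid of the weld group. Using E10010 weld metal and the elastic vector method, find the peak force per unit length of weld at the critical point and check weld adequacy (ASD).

E100XX → F_EXX = 100 ksi.
Total weld length L_w = 23 in. Treat welds as unit-width lines.
Centroid: x̄ = 2×7×3.5 / 23 = 2.13 in from the vertical weld.
Polar moment about centroid: J = I_x + I_y = [9³/12 + 2×7×4.5²] + [9×2.13² + 2(7³/12 + 7×1.37²)] = 468.5 in³.
Direct shear f_v = P/L_w = 29.5 / 23 = 1.283 kip/in (vertical).
Torsion M = P·e = 29.5 × 8 = 236 kip·in.
Critical point at (x, y) = (4.87, 4.5) from centroid. f_tx = M·y/J = 2.267 kip/in; f_ty = M·x/J = 2.453 kip/in.
Resultant f_max = √[f_tx² + (f_v + f_ty)²] = √[2.267² + (1.283 + 2.453)²] = 4.369 kip/in.
Capacity per unit length: r_n/Ω = (1/2.0) × 0.6 × 100 × (0.707 × 0.25) = 5.302 kip/in.
4.369 ≤ 5.302 → adequate.

f_max ≈ 4.37 kip/in; adequate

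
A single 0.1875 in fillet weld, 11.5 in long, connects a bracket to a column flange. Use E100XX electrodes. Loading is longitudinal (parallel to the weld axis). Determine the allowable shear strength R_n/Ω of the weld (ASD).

E100XX → F_EXX = 100 ksi.
Effective throat t_e = 0.707 × 0.1875 = 0.1326 in.
Total length L = 11.5 in; A_we = 0.1326 × 11.5 = 1.524 in².
F_nw = 0.6 F_EXX = 0.6 × 100 = 60 ksi.
R_n = 60 × 1.524 = 91.47 kips; R_n/Ω = 91.47/2.0 = 45.73 kips.

R_n/Ω ≈ 45.7 kips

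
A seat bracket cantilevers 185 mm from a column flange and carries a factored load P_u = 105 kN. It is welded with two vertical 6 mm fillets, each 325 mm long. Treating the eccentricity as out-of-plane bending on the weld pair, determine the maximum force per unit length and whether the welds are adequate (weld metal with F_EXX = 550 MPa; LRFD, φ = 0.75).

L_w = 2 × 325 = 650 mm; section modulus (unit throat) S = 2 × L²/6 = 35210 mm².
Direct shear f_v = P/L_w = 105×10³/650 = 161.5 N/mm.
Moment M = P × e = 105×10³ × 185 = 19425000 N·mm; bending f_b = M/S = 551.7 N/mm.
f_max = √(f_v² + f_b²) = √(161.5² + 551.7²) = 574.9 N/mm.
φr_n = 0.75 × 0.6 × 550 × (0.707 × 6) = 1050 N/mm → adequate.

f_max ≈ 575 N/mm; adequate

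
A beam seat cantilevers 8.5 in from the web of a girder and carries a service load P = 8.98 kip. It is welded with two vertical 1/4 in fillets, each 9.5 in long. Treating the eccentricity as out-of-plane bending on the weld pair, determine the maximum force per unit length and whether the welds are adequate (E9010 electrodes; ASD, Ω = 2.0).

E90XX → F_EXX = 90 ksi.
L_w = 2 × 9.5 = 19 in; section modulus (unit throat) S = 2 × L²/6 = 30.08 in².
Direct shear f_v = P/L_w = 8.98/19 = 0.4726 kip/in.
Moment M = P × e = 8.98 × 8.5 = 76.33 kip·in; bending f_b = M/S = 2.537 kip/in.
f_max = √(f_v² + f_b²) = √(0.4726² + 2.537²) = 2.581 kip/in.
r_n/Ω = (1/2.0) × 0.6 × 90 × (0.707 × 0.25) = 4.772 kip/in → adequate.

f_max ≈ 2.58 kip/in; adequate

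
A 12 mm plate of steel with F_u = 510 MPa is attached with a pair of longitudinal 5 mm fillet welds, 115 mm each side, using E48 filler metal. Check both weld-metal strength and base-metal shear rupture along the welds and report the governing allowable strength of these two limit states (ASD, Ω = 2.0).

R_n/Ω ≈ 117 kN (weld metal governs)

E48XX → F_EXX = 480 MPa.
t_e = 0.707 × 5 = 3.535 mm; L = 230 mm.
Weld metal: R_n/Ω = (1/2.0) × 0.6 × 480 × 3.535 × 230 × 10⁻³ = 117.1 kN.
Base metal (shear rupture): R_n/Ω = (1/2.0) × 0.6 × 510 × 12 × 230 × 10⁻³ = 422.3 kN.
Governing: weld metal.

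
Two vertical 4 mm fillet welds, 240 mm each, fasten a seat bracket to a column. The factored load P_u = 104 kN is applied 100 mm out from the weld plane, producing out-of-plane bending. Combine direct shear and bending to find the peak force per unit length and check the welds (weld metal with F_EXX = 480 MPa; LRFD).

f_max ≈ 583 N/mm; adequate

L_w = 2 × 240 = 480 mm; section modulus (unit throat) S = 2 × L²/6 = 19200 mm².
Direct shear f_v = P/L_w = 104×10³/480 = 216.7 N/mm.
Moment M = P × e = 104×10³ × 100 = 10400000 N·mm; bending f_b = M/S = 541.7 N/mm.
f_max = √(f_v² + f_b²) = √(216.7² + 541.7²) = 583.4 N/mm.
φr_n = 0.75 × 0.6 × 480 × (0.707 × 4) = 610.8 N/mm → adequate.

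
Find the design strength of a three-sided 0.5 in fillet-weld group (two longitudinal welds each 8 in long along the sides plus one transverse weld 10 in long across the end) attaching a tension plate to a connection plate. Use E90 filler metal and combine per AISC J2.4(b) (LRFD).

φR_n ≈ 409 kip

E90XX → F_EXX = 90 ksi.
t_e = 0.707 × 0.5 = 0.3535 in.
R_nwl = 0.6 × 90 × 0.3535 × 16 = 305.4 kip (longitudinal, 2 welds).
R_nwt = 0.6 × 90 × 0.3535 × 10 = 190.9 kip (transverse, base value).
(i) R_nwl + R_nwt = 496.3 kip; (ii) 0.85 R_nwl + 1.5 R_nwt = 545.9 kip.
R_n = max = 545.9 kip [governs: (ii)]; φR_n = 409.5 kip.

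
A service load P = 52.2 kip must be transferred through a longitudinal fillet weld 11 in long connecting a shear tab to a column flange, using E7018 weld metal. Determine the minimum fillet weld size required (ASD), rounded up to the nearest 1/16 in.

E70XX → F_EXX = 70 ksi.
Total weld length L = 11 in.
Required throat t_e = P × Ω / (0.6 F_EXX × L) = 52.2 × 2.0 / (0.6 × 70 × 11) = 0.226 in.
Required leg w = t_e / 0.707 = 0.3196 in → use 3/8 in.

w = 3/8 in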